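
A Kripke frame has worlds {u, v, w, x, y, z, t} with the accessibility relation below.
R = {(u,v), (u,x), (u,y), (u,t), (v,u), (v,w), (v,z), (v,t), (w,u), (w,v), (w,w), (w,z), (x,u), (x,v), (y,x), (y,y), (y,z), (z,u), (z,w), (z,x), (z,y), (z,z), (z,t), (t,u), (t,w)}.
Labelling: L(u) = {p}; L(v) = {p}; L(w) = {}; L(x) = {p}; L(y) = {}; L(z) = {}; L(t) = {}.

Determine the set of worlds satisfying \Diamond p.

Let φ = \Diamond p. Evaluate φ at each world:
  u (successors {v, x, y, t}): φ is true.
  v (successors {u, w, z, t}): φ is true.
  w (successors {u, v, w, z}): φ is true.
  x (successors {u, v}): φ is true.
  y (successors {x, y, z}): φ is true.
  z (successors {u, w, x, y, z, t}): φ is true.
  t (successors {u, w}): φ is true.
For instance, at w:
  At w: \Diamond p requires p at some successor in {u, v, w, z}.
    p holds at u, so \Diamond p is true at w.
Satisfying worlds: {u, v, w, x, y, z, t}

u, v, w, x, y, z, t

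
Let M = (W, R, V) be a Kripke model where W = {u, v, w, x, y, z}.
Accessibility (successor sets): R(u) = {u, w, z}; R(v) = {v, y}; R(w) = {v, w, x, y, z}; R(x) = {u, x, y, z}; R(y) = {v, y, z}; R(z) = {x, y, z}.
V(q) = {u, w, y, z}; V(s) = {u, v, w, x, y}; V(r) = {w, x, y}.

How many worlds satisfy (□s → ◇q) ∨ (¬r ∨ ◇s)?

6

Recall that □ψ holds at a world iff ψ holds at every accessible world, and ◇ψ holds iff ψ holds at some accessible world.
Let φ = (□s → ◇q) ∨ (¬r ∨ ◇s). Evaluate φ at each world:
  u (successors {u, w, z}): φ is true.
  v (successors {v, y}): φ is true.
  w (successors {v, w, x, y, z}): φ is true.
  x (successors {u, x, y, z}): φ is true.
  y (successors {v, y, z}): φ is true.
  z (successors {x, y, z}): φ is true.
For instance, at w:
  At w: □s → ◇q is true, ¬r ∨ ◇s is true, so (□s → ◇q) ∨ (¬r ∨ ◇s) is true.
    At w: □s is false, ◇q is true, so □s → ◇q is true.
      At w: □s requires s at every successor {v, w, x, y, z}.
        s fails at z, so □s is false at w.
      At w: ◇q requires q at some successor in {v, w, x, y, z}.
        q holds at w, so ◇q is true at w.
    At w: ¬r is false, ◇s is true, so ¬r ∨ ◇s is true.
      At w: ◇s requires s at some successor in {v, w, x, y, z}.
        s holds at v, so ◇s is true at w.
Satisfying worlds: {u, v, w, x, y, z}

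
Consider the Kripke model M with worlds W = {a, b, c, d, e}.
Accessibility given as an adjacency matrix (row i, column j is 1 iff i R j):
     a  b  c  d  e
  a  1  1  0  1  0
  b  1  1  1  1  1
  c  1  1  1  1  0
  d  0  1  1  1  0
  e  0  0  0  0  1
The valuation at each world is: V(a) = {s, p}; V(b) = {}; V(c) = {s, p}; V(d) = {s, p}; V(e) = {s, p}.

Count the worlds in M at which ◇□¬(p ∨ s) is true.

Let φ = ◇□¬(p ∨ s). Evaluate φ at each world:
  a (successors {a, b, d}): φ is false.
  b (successors {a, b, c, d, e}): φ is false.
  c (successors {a, b, c, d}): φ is false.
  d (successors {b, c, d}): φ is false.
  e (successors {e}): φ is false.
For instance, at d:
  At d: ◇□¬(p ∨ s) requires □¬(p ∨ s) at some successor in {b, c, d}.
    At b: □¬(p ∨ s) is false.
    At c: □¬(p ∨ s) is false.
    At d: □¬(p ∨ s) is false.
  So ◇□¬(p ∨ s) is false at d.
Satisfying worlds: none.

0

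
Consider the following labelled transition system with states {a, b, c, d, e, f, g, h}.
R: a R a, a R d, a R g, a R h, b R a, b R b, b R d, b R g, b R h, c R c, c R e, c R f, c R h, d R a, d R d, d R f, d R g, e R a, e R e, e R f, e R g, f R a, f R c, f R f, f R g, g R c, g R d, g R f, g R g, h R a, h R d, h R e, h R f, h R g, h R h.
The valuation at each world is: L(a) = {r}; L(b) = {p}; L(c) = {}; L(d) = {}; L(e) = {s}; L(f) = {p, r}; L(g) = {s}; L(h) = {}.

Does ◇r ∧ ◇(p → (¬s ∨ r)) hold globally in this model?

Yes

Let φ = ◇r ∧ ◇(p → (¬s ∨ r)). Evaluate φ at each world:
  a (successors {a, d, g, h}): φ is true.
  b (successors {a, b, d, g, h}): φ is true.
  c (successors {c, e, f, h}): φ is true.
  d (successors {a, d, f, g}): φ is true.
  e (successors {a, e, f, g}): φ is true.
  f (successors {a, c, f, g}): φ is true.
  g (successors {c, d, f, g}): φ is true.
  h (successors {a, d, e, f, g, h}): φ is true.
For instance, at b:
  At b: ◇r is true, ◇(p → (¬s ∨ r)) is true, so ◇r ∧ ◇(p → (¬s ∨ r)) is true.
    At b: ◇r requires r at some successor in {a, b, d, g, h}.
      r holds at a, so ◇r is true at b.
    At b: ◇(p → (¬s ∨ r)) requires p → (¬s ∨ r) at some successor in {a, b, d, g, h}.
      p → (¬s ∨ r) holds at a, so ◇(p → (¬s ∨ r)) is true at b.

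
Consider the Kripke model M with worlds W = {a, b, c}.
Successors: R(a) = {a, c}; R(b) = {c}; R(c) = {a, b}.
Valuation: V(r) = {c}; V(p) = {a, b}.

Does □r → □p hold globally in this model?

Let φ = □r → □p. Evaluate φ at each world:
  a (successors {a, c}): φ is true.
  b (successors {c}): φ is false.
  c (successors {a, b}): φ is true.
Detail at b (counterexample):
  At b: □r is true, □p is false, so □r → □p is false.
    At b: □r requires r at every successor {c}.
      At c: r is true.
    So □r is true at b.
    At b: □p requires p at every successor {c}.
      p fails at c, so □p is false at b.

No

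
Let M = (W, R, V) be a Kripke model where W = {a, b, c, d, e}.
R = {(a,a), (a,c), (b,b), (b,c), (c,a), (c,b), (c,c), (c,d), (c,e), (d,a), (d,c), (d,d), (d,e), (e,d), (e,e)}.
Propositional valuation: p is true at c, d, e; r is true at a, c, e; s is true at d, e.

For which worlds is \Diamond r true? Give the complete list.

Let φ = \Diamond r. Evaluate φ at each world:
  a (successors {a, c}): φ is true.
  b (successors {b, c}): φ is true.
  c (successors {a, b, c, d, e}): φ is true.
  d (successors {a, c, d, e}): φ is true.
  e (successors {d, e}): φ is true.
For instance, at a:
  At a: \Diamond r requires r at some successor in {a, c}.
    r holds at a, so \Diamond r is true at a.
Satisfying worlds: {a, b, c, d, e}

a, b, c, d, e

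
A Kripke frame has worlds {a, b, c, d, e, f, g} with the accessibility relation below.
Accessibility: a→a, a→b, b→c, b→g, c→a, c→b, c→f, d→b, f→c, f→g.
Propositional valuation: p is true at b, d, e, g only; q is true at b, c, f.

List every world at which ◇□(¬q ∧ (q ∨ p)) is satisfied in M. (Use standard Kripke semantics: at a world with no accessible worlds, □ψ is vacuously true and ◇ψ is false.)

Let φ = ◇□(¬q ∧ (q ∨ p)). Evaluate φ at each world:
  a (successors {a, b}): φ is false.
  b (successors {c, g}): φ is true.
  c (successors {a, b, f}): φ is false.
  d (successors {b}): φ is false.
  e (successors ∅): φ is false.
  f (successors {c, g}): φ is true.
  g (successors ∅): φ is false.
For instance, at d:
  At d: ◇□(¬q ∧ (q ∨ p)) requires □(¬q ∧ (q ∨ p)) at some successor in {b}.
    At b: □(¬q ∧ (q ∨ p)) is false.
  So ◇□(¬q ∧ (q ∨ p)) is false at d.
Satisfying worlds: {b, f}

b, f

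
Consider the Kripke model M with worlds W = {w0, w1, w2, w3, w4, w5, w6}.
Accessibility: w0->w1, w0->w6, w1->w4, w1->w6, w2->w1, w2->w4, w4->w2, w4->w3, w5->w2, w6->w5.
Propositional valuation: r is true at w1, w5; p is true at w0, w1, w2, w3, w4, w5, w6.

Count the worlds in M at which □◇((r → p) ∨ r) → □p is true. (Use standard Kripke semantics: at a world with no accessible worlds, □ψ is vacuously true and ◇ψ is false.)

7

Recall that □ψ holds at a world iff ψ holds at every accessible world, and ◇ψ holds iff ψ holds at some accessible world.
Let φ = □◇((r → p) ∨ r) → □p. Evaluate φ at each world:
  w0 (successors {w1, w6}): φ is true.
  w1 (successors {w4, w6}): φ is true.
  w2 (successors {w1, w4}): φ is true.
  w3 (successors ∅): φ is true.
  w4 (successors {w2, w3}): φ is true.
  w5 (successors {w2}): φ is true.
  w6 (successors {w5}): φ is true.
For instance, at w2:
  At w2: □◇((r → p) ∨ r) is true, □p is true, so □◇((r → p) ∨ r) → □p is true.
    At w2: □◇((r → p) ∨ r) requires ◇((r → p) ∨ r) at every successor {w1, w4}.
      At w1: ◇((r → p) ∨ r) is true.
      At w4: ◇((r → p) ∨ r) is true.
    So □◇((r → p) ∨ r) is true at w2.
    At w2: □p requires p at every successor {w1, w4}.
      At w1: p is true.
      At w4: p is true.
    So □p is true at w2.
Satisfying worlds: {w0, w1, w2, w3, w4, w5, w6}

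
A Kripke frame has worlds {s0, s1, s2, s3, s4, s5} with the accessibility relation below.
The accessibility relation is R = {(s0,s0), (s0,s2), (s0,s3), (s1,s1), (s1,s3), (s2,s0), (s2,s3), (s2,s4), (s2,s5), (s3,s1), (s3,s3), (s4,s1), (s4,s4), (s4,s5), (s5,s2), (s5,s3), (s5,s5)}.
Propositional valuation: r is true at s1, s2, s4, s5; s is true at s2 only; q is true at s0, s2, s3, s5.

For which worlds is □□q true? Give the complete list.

Recall that □ψ holds at a world iff ψ holds at every accessible world, and ◇ψ holds iff ψ holds at some accessible world.
Let φ = □□q. Evaluate φ at each world:
  s0 (successors {s0, s2, s3}): φ is false.
  s1 (successors {s1, s3}): φ is false.
  s2 (successors {s0, s3, s4, s5}): φ is false.
  s3 (successors {s1, s3}): φ is false.
  s4 (successors {s1, s4, s5}): φ is false.
  s5 (successors {s2, s3, s5}): φ is false.
For instance, at s1:
  At s1: □□q requires □q at every successor {s1, s3}.
    □q fails at s1, so □□q is false at s1.
      At s1: □q requires q at every successor {s1, s3}.
        q fails at s1, so □q is false at s1.
Satisfying worlds: none.

none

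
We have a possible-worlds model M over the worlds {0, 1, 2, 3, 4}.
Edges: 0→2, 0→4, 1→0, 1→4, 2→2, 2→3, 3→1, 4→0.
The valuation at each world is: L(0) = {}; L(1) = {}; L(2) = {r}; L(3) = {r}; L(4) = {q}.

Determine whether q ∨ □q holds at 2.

At 2: q is false, □q is false, so q ∨ □q is false.
  At 2: □q requires q at every successor {2, 3}.
    q fails at 2, so □q is false at 2.

No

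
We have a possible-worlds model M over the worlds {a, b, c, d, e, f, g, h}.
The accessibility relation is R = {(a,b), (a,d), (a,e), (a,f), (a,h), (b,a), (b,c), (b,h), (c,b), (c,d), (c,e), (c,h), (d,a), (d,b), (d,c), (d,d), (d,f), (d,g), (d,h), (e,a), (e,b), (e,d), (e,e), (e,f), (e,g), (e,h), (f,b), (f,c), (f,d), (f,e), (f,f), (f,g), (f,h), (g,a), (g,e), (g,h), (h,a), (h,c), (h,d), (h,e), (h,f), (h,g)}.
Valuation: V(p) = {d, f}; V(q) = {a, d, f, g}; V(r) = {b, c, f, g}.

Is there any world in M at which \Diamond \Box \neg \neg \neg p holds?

Yes

Let φ = \Diamond \Box \neg \neg \neg p. Evaluate φ at each world:
  a (successors {b, d, e, f, h}): φ is true.
  b (successors {a, c, h}): φ is false.
  c (successors {b, d, e, h}): φ is true.
  d (successors {a, b, c, d, f, g, h}): φ is true.
  e (successors {a, b, d, e, f, g, h}): φ is true.
  f (successors {b, c, d, e, f, g, h}): φ is true.
  g (successors {a, e, h}): φ is false.
  h (successors {a, c, d, e, f, g}): φ is true.
Detail at a (witness):
  At a: \Diamond \Box \neg \neg \neg p requires \Box \neg \neg \neg p at some successor in {b, d, e, f, h}.
    \Box \neg \neg \neg p holds at b, so \Diamond \Box \neg \neg \neg p is true at a.
      At b: \Box \neg \neg \neg p requires \neg \neg \neg p at every successor {a, c, h}.
        At a: \neg \neg \neg p is true.
        At c: \neg \neg \neg p is true.
        At h: \neg \neg \neg p is true.
      So \Box \neg \neg \neg p is true at b.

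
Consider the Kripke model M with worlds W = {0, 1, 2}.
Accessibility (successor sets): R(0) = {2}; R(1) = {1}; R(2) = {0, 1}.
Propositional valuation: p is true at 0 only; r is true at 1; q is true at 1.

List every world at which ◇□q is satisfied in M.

1, 2

Let φ = ◇□q. Evaluate φ at each world:
  0 (successors {2}): φ is false.
  1 (successors {1}): φ is true.
  2 (successors {0, 1}): φ is true.
For instance, at 1:
  At 1: ◇□q requires □q at some successor in {1}.
    □q holds at 1, so ◇□q is true at 1.
      At 1: □q requires q at every successor {1}.
        At 1: q is true.
      So □q is true at 1.
Satisfying worlds: {1, 2}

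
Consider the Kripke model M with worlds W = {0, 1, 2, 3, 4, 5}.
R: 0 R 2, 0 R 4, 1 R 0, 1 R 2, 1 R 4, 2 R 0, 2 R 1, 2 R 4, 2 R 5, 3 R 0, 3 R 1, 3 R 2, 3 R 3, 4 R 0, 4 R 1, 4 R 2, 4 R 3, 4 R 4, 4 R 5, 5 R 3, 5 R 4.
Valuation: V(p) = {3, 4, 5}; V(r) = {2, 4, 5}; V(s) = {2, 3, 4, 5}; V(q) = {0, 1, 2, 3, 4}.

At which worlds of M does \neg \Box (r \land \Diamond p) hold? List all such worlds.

Let φ = \neg \Box (r \land \Diamond p). Evaluate φ at each world:
  0 (successors {2, 4}): φ is false.
  1 (successors {0, 2, 4}): φ is true.
  2 (successors {0, 1, 4, 5}): φ is true.
  3 (successors {0, 1, 2, 3}): φ is true.
  4 (successors {0, 1, 2, 3, 4, 5}): φ is true.
  5 (successors {3, 4}): φ is true.
For instance, at 3:
  At 3: \Box (r \land \Diamond p) is false, so \neg \Box (r \land \Diamond p) is true.
    At 3: \Box (r \land \Diamond p) requires r \land \Diamond p at every successor {0, 1, 2, 3}.
      r \land \Diamond p fails at 0, so \Box (r \land \Diamond p) is false at 3.
Satisfying worlds: {1, 2, 3, 4, 5}

1, 2, 3, 4, 5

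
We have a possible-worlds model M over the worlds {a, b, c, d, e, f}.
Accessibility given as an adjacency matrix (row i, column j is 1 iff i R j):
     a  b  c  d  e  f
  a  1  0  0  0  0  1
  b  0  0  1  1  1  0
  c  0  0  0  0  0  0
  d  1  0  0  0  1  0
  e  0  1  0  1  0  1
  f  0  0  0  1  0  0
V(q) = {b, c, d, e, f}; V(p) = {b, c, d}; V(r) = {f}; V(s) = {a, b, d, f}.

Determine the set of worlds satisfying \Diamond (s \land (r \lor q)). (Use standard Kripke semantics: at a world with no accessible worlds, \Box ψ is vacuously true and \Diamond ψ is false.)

Recall that \Diamond ψ holds at a world iff ψ holds at some accessible world.
Let φ = \Diamond (s \land (r \lor q)). Evaluate φ at each world:
  a (successors {a, f}): φ is true.
  b (successors {c, d, e}): φ is true.
  c (successors ∅): φ is false.
  d (successors {a, e}): φ is false.
  e (successors {b, d, f}): φ is true.
  f (successors {d}): φ is true.
For instance, at b:
  At b: \Diamond (s \land (r \lor q)) requires s \land (r \lor q) at some successor in {c, d, e}.
    s \land (r \lor q) holds at d, so \Diamond (s \land (r \lor q)) is true at b.
Satisfying worlds: {a, b, e, f}

a, b, e, f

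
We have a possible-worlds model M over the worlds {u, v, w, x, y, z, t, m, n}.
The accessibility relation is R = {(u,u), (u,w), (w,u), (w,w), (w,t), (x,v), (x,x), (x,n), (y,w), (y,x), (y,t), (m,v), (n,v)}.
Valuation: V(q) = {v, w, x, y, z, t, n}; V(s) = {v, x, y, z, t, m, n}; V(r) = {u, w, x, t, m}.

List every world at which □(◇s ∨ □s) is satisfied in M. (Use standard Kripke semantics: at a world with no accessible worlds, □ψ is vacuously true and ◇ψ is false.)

v, x, y, z, t, m, n

Recall that □ψ holds at a world iff ψ holds at every accessible world, and ◇ψ holds iff ψ holds at some accessible world.
Let φ = □(◇s ∨ □s). Evaluate φ at each world:
  u (successors {u, w}): φ is false.
  v (successors ∅): φ is true.
  w (successors {u, w, t}): φ is false.
  x (successors {v, x, n}): φ is true.
  y (successors {w, x, t}): φ is true.
  z (successors ∅): φ is true.
  t (successors ∅): φ is true.
  m (successors {v}): φ is true.
  n (successors {v}): φ is true.
For instance, at u:
  At u: □(◇s ∨ □s) requires ◇s ∨ □s at every successor {u, w}.
    ◇s ∨ □s fails at u, so □(◇s ∨ □s) is false at u.
      At u: ◇s is false, □s is false, so ◇s ∨ □s is false.
Satisfying worlds: {v, x, y, z, t, m, n}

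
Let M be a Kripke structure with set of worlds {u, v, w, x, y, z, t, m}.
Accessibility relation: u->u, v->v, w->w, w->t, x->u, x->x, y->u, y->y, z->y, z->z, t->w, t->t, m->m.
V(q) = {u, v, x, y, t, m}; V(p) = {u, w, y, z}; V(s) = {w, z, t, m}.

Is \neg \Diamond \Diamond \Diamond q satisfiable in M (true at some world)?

Recall that \Diamond ψ holds at a world iff ψ holds at some accessible world.
Let φ = \neg \Diamond \Diamond \Diamond q. Evaluate φ at each world:
  u (successors {u}): φ is false.
  v (successors {v}): φ is false.
  w (successors {w, t}): φ is false.
  x (successors {u, x}): φ is false.
  y (successors {u, y}): φ is false.
  z (successors {y, z}): φ is false.
  t (successors {w, t}): φ is false.
  m (successors {m}): φ is false.
For instance, at x:
  At x: \Diamond \Diamond \Diamond q is true, so \neg \Diamond \Diamond \Diamond q is false.
    At x: \Diamond \Diamond \Diamond q requires \Diamond \Diamond q at some successor in {u, x}.
      \Diamond \Diamond q holds at u, so \Diamond \Diamond \Diamond q is true at x.

No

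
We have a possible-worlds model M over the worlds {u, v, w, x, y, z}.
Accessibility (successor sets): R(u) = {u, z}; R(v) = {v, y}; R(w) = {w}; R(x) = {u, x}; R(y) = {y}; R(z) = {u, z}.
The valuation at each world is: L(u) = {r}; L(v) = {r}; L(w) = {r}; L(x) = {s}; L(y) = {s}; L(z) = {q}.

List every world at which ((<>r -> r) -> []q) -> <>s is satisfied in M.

Let φ = ((<>r -> r) -> []q) -> <>s. Evaluate φ at each world:
  u (successors {u, z}): φ is true.
  v (successors {v, y}): φ is true.
  w (successors {w}): φ is true.
  x (successors {u, x}): φ is true.
  y (successors {y}): φ is true.
  z (successors {u, z}): φ is false.
For instance, at x:
  At x: (<>r -> r) -> []q is true, <>s is true, so ((<>r -> r) -> []q) -> <>s is true.
    At x: <>r -> r is false, []q is false, so (<>r -> r) -> []q is true.
      At x: <>r is true, r is false, so <>r -> r is false.
      At x: []q requires q at every successor {u, x}.
        q fails at u, so []q is false at x.
    At x: <>s requires s at some successor in {u, x}.
      s holds at x, so <>s is true at x.
Satisfying worlds: {u, v, w, x, y}

u, v, w, x, y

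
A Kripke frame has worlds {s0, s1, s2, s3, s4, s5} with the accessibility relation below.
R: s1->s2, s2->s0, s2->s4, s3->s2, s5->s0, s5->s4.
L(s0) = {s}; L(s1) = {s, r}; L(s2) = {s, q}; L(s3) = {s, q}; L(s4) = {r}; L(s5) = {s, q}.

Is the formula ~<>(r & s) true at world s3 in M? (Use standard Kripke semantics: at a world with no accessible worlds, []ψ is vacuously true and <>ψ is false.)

Yes

At s3: <>(r & s) is false, so ~<>(r & s) is true.
  At s3: <>(r & s) requires r & s at some successor in {s2}.
    At s2: r & s is false.
  So <>(r & s) is false at s3.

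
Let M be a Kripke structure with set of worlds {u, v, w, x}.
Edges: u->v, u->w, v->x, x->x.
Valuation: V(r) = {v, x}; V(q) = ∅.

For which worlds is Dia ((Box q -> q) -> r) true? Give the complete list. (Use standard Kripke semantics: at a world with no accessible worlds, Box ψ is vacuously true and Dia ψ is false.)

u, v, x

Let φ = Dia ((Box q -> q) -> r). Evaluate φ at each world:
  u (successors {v, w}): φ is true.
  v (successors {x}): φ is true.
  w (successors ∅): φ is false.
  x (successors {x}): φ is true.
For instance, at x:
  At x: Dia ((Box q -> q) -> r) requires (Box q -> q) -> r at some successor in {x}.
    (Box q -> q) -> r holds at x, so Dia ((Box q -> q) -> r) is true at x.
      At x: Box q -> q is true, r is true, so (Box q -> q) -> r is true.
Satisfying worlds: {u, v, x}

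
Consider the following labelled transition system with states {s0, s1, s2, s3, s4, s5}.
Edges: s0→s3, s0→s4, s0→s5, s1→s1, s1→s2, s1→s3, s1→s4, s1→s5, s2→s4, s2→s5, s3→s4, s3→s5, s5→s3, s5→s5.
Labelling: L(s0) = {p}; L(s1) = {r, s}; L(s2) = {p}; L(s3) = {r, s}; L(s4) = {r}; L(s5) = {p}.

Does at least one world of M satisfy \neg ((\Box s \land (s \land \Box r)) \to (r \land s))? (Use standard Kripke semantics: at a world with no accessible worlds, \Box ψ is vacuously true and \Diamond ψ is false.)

No

Recall that \Box ψ holds at a world iff ψ holds at every accessible world, and \Diamond ψ holds iff ψ holds at some accessible world.
Let φ = \neg ((\Box s \land (s \land \Box r)) \to (r \land s)). Evaluate φ at each world:
  s0 (successors {s3, s4, s5}): φ is false.
  s1 (successors {s1, s2, s3, s4, s5}): φ is false.
  s2 (successors {s4, s5}): φ is false.
  s3 (successors {s4, s5}): φ is false.
  s4 (successors ∅): φ is false.
  s5 (successors {s3, s5}): φ is false.
For instance, at s5:
  At s5: (\Box s \land (s \land \Box r)) \to (r \land s) is true, so \neg ((\Box s \land (s \land \Box r)) \to (r \land s)) is false.
    At s5: \Box s \land (s \land \Box r) is false, r \land s is false, so (\Box s \land (s \land \Box r)) \to (r \land s) is true.
      At s5: \Box s is false, s \land \Box r is false, so \Box s \land (s \land \Box r) is false.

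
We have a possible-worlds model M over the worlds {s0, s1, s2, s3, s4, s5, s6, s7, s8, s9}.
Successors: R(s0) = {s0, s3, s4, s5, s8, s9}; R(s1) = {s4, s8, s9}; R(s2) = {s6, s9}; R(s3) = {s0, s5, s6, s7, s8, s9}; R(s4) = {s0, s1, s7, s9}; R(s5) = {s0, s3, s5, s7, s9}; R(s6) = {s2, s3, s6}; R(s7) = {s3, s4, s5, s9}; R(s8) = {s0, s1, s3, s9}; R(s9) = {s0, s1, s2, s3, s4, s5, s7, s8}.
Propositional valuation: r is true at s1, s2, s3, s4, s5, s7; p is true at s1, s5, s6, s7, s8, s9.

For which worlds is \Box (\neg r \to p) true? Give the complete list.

s1, s2, s6, s7

Recall that \Box ψ holds at a world iff ψ holds at every accessible world, and \Diamond ψ holds iff ψ holds at some accessible world.
Let φ = \Box (\neg r \to p). Evaluate φ at each world:
  s0 (successors {s0, s3, s4, s5, s8, s9}): φ is false.
  s1 (successors {s4, s8, s9}): φ is true.
  s2 (successors {s6, s9}): φ is true.
  s3 (successors {s0, s5, s6, s7, s8, s9}): φ is false.
  s4 (successors {s0, s1, s7, s9}): φ is false.
  s5 (successors {s0, s3, s5, s7, s9}): φ is false.
  s6 (successors {s2, s3, s6}): φ is true.
  s7 (successors {s3, s4, s5, s9}): φ is true.
  s8 (successors {s0, s1, s3, s9}): φ is false.
  s9 (successors {s0, s1, s2, s3, s4, s5, s7, s8}): φ is false.
For instance, at s9:
  At s9: \Box (\neg r \to p) requires \neg r \to p at every successor {s0, s1, s2, s3, s4, s5, s7, s8}.
    \neg r \to p fails at s0, so \Box (\neg r \to p) is false at s9.
Satisfying worlds: {s1, s2, s6, s7}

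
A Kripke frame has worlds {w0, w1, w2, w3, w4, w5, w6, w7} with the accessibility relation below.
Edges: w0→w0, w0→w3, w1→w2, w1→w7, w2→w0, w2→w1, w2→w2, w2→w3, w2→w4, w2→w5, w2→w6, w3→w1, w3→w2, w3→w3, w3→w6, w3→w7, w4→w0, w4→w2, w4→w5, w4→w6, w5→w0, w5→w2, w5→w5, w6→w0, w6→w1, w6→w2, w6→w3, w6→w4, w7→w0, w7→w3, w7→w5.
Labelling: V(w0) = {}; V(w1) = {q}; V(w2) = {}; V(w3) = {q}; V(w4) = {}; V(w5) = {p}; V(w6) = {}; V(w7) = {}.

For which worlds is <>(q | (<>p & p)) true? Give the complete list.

Recall that <>ψ holds at a world iff ψ holds at some accessible world.
Let φ = <>(q | (<>p & p)). Evaluate φ at each world:
  w0 (successors {w0, w3}): φ is true.
  w1 (successors {w2, w7}): φ is false.
  w2 (successors {w0, w1, w2, w3, w4, w5, w6}): φ is true.
  w3 (successors {w1, w2, w3, w6, w7}): φ is true.
  w4 (successors {w0, w2, w5, w6}): φ is true.
  w5 (successors {w0, w2, w5}): φ is true.
  w6 (successors {w0, w1, w2, w3, w4}): φ is true.
  w7 (successors {w0, w3, w5}): φ is true.
For instance, at w1:
  At w1: <>(q | (<>p & p)) requires q | (<>p & p) at some successor in {w2, w7}.
    At w2: q | (<>p & p) is false.
    At w7: q | (<>p & p) is false.
  So <>(q | (<>p & p)) is false at w1.
Satisfying worlds: {w0, w2, w3, w4, w5, w6, w7}

w0, w2, w3, w4, w5, w6, w7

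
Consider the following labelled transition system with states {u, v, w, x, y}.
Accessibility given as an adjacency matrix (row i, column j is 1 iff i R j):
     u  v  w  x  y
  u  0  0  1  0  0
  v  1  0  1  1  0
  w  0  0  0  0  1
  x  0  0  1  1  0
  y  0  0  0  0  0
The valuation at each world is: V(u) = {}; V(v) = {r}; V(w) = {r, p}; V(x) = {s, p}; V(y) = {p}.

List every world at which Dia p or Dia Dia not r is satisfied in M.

Let φ = Dia p or Dia Dia not r. Evaluate φ at each world:
  u (successors {w}): φ is true.
  v (successors {u, w, x}): φ is true.
  w (successors {y}): φ is true.
  x (successors {w, x}): φ is true.
  y (successors ∅): φ is false.
For instance, at v:
  At v: Dia p is true, Dia Dia not r is true, so Dia p or Dia Dia not r is true.
    At v: Dia p requires p at some successor in {u, w, x}.
      p holds at w, so Dia p is true at v.
    At v: Dia Dia not r requires Dia not r at some successor in {u, w, x}.
      Dia not r holds at w, so Dia Dia not r is true at v.
Satisfying worlds: {u, v, w, x}

u, v, w, x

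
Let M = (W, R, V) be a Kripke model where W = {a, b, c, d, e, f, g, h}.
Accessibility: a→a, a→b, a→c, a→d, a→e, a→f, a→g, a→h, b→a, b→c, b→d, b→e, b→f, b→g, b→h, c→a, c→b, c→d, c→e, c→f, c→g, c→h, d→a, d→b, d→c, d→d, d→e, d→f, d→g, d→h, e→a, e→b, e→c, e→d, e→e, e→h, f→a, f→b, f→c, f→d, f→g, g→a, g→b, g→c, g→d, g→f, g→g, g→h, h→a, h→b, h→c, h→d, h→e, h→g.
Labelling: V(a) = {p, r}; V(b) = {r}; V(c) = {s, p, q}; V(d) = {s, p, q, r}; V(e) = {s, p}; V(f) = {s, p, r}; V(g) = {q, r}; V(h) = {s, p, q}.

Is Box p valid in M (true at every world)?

Recall that Box ψ holds at a world iff ψ holds at every accessible world, and Dia ψ holds iff ψ holds at some accessible world.
Let φ = Box p. Evaluate φ at each world:
  a (successors {a, b, c, d, e, f, g, h}): φ is false.
  b (successors {a, c, d, e, f, g, h}): φ is false.
  c (successors {a, b, d, e, f, g, h}): φ is false.
  d (successors {a, b, c, d, e, f, g, h}): φ is false.
  e (successors {a, b, c, d, e, h}): φ is false.
  f (successors {a, b, c, d, g}): φ is false.
  g (successors {a, b, c, d, f, g, h}): φ is false.
  h (successors {a, b, c, d, e, g}): φ is false.
Detail at a (counterexample):
  At a: Box p requires p at every successor {a, b, c, d, e, f, g, h}.
    p fails at b, so Box p is false at a.

No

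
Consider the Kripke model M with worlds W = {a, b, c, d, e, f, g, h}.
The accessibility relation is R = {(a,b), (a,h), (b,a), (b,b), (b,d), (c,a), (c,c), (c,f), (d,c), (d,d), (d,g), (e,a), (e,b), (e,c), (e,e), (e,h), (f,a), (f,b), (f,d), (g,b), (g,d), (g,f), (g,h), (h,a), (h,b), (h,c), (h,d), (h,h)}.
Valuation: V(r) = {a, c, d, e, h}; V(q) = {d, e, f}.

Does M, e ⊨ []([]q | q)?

No

At e: []([]q | q) requires []q | q at every successor {a, b, c, e, h}.
  []q | q fails at a, so []([]q | q) is false at e.
    At a: []q is false, q is false, so []q | q is false.
      At a: []q requires q at every successor {b, h}.
        q fails at b, so []q is false at a.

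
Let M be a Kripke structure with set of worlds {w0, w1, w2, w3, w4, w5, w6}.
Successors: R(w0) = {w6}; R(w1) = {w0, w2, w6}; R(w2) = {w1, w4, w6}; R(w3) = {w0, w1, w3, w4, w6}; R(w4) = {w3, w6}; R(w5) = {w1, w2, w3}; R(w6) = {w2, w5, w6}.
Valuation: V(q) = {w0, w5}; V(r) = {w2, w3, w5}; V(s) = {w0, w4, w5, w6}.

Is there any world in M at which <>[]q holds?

No

Let φ = <>[]q. Evaluate φ at each world:
  w0 (successors {w6}): φ is false.
  w1 (successors {w0, w2, w6}): φ is false.
  w2 (successors {w1, w4, w6}): φ is false.
  w3 (successors {w0, w1, w3, w4, w6}): φ is false.
  w4 (successors {w3, w6}): φ is false.
  w5 (successors {w1, w2, w3}): φ is false.
  w6 (successors {w2, w5, w6}): φ is false.
For instance, at w1:
  At w1: <>[]q requires []q at some successor in {w0, w2, w6}.
    At w0: []q is false.
    At w2: []q is false.
    At w6: []q is false.
  So <>[]q is false at w1.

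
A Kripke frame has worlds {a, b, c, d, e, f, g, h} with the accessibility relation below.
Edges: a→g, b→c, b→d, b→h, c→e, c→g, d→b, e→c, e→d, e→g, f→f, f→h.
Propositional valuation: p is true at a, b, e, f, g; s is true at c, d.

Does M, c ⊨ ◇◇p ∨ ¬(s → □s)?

At c: ◇◇p is true, ¬(s → □s) is true, so ◇◇p ∨ ¬(s → □s) is true.
  At c: ◇◇p requires ◇p at some successor in {e, g}.
    ◇p holds at e, so ◇◇p is true at c.
      At e: ◇p requires p at some successor in {c, d, g}.
        p holds at g, so ◇p is true at e.
  At c: s → □s is false, so ¬(s → □s) is true.
    At c: s is true, □s is false, so s → □s is false.
      At c: □s requires s at every successor {e, g}.
        s fails at e, so □s is false at c.

Yes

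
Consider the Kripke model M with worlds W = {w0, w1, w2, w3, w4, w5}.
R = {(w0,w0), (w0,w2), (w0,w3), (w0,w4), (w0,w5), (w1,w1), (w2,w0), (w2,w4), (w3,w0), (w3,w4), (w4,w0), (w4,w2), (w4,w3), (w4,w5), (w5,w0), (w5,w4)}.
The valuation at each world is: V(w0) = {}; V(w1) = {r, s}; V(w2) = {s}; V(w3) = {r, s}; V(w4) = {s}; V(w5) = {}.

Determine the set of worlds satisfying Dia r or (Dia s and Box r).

w0, w1, w4

Let φ = Dia r or (Dia s and Box r). Evaluate φ at each world:
  w0 (successors {w0, w2, w3, w4, w5}): φ is true.
  w1 (successors {w1}): φ is true.
  w2 (successors {w0, w4}): φ is false.
  w3 (successors {w0, w4}): φ is false.
  w4 (successors {w0, w2, w3, w5}): φ is true.
  w5 (successors {w0, w4}): φ is false.
For instance, at w5:
  At w5: Dia r is false, Dia s and Box r is false, so Dia r or (Dia s and Box r) is false.
    At w5: Dia r requires r at some successor in {w0, w4}.
      At w0: r is false.
      At w4: r is false.
    So Dia r is false at w5.
    At w5: Dia s is true, Box r is false, so Dia s and Box r is false.
      At w5: Dia s requires s at some successor in {w0, w4}.
        s holds at w4, so Dia s is true at w5.
      At w5: Box r requires r at every successor {w0, w4}.
        r fails at w0, so Box r is false at w5.
Satisfying worlds: {w0, w1, w4}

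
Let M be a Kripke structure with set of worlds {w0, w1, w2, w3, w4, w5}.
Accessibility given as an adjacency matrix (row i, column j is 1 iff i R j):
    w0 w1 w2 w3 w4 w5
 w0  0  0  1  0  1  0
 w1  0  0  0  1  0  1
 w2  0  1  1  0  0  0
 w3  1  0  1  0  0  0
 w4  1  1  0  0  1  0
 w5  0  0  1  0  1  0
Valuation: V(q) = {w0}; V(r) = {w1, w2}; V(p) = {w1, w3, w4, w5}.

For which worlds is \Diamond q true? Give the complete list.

Let φ = \Diamond q. Evaluate φ at each world:
  w0 (successors {w2, w4}): φ is false.
  w1 (successors {w3, w5}): φ is false.
  w2 (successors {w1, w2}): φ is false.
  w3 (successors {w0, w2}): φ is true.
  w4 (successors {w0, w1, w4}): φ is true.
  w5 (successors {w2, w4}): φ is false.
For instance, at w3:
  At w3: \Diamond q requires q at some successor in {w0, w2}.
    q holds at w0, so \Diamond q is true at w3.
Satisfying worlds: {w3, w4}

w3, w4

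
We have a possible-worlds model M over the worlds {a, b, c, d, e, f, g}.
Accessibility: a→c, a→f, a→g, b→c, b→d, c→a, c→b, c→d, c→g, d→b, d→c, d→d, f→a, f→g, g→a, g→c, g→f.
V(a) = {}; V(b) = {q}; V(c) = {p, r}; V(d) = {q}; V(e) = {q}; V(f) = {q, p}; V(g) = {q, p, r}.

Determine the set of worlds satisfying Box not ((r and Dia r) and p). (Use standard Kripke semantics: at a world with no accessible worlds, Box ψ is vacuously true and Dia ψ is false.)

e

Let φ = Box not ((r and Dia r) and p). Evaluate φ at each world:
  a (successors {c, f, g}): φ is false.
  b (successors {c, d}): φ is false.
  c (successors {a, b, d, g}): φ is false.
  d (successors {b, c, d}): φ is false.
  e (successors ∅): φ is true.
  f (successors {a, g}): φ is false.
  g (successors {a, c, f}): φ is false.
For instance, at a:
  At a: Box not ((r and Dia r) and p) requires not ((r and Dia r) and p) at every successor {c, f, g}.
    not ((r and Dia r) and p) fails at c, so Box not ((r and Dia r) and p) is false at a.
      At c: (r and Dia r) and p is true, so not ((r and Dia r) and p) is false.
Satisfying worlds: {e}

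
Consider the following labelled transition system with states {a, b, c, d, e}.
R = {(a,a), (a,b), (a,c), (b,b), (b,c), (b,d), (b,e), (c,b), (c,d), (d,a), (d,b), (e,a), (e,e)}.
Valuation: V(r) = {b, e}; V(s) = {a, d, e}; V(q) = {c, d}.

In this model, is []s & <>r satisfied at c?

No

At c: []s is false, <>r is true, so []s & <>r is false.
  At c: []s requires s at every successor {b, d}.
    s fails at b, so []s is false at c.
  At c: <>r requires r at some successor in {b, d}.
    r holds at b, so <>r is true at c.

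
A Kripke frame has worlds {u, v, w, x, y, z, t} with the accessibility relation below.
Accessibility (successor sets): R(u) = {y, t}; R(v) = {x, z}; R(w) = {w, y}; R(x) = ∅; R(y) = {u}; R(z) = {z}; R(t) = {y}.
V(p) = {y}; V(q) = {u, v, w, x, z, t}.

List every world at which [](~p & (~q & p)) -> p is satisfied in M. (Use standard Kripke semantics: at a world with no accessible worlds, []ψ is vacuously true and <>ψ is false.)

Recall that []ψ holds at a world iff ψ holds at every accessible world, and <>ψ holds iff ψ holds at some accessible world.
Let φ = [](~p & (~q & p)) -> p. Evaluate φ at each world:
  u (successors {y, t}): φ is true.
  v (successors {x, z}): φ is true.
  w (successors {w, y}): φ is true.
  x (successors ∅): φ is false.
  y (successors {u}): φ is true.
  z (successors {z}): φ is true.
  t (successors {y}): φ is true.
For instance, at z:
  At z: [](~p & (~q & p)) is false, p is false, so [](~p & (~q & p)) -> p is true.
    At z: [](~p & (~q & p)) requires ~p & (~q & p) at every successor {z}.
      ~p & (~q & p) fails at z, so [](~p & (~q & p)) is false at z.
Satisfying worlds: {u, v, w, y, z, t}

u, v, w, y, z, t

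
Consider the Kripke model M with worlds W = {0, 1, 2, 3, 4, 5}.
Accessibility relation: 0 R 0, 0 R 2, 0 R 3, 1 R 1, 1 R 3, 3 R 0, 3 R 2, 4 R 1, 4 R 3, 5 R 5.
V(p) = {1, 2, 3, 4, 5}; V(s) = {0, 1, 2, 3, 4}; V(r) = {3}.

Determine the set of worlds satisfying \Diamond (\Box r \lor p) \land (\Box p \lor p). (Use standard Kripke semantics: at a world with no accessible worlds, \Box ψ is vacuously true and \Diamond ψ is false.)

Recall that \Box ψ holds at a world iff ψ holds at every accessible world, and \Diamond ψ holds iff ψ holds at some accessible world.
Let φ = \Diamond (\Box r \lor p) \land (\Box p \lor p). Evaluate φ at each world:
  0 (successors {0, 2, 3}): φ is false.
  1 (successors {1, 3}): φ is true.
  2 (successors ∅): φ is false.
  3 (successors {0, 2}): φ is true.
  4 (successors {1, 3}): φ is true.
  5 (successors {5}): φ is true.
For instance, at 4:
  At 4: \Diamond (\Box r \lor p) is true, \Box p \lor p is true, so \Diamond (\Box r \lor p) \land (\Box p \lor p) is true.
    At 4: \Diamond (\Box r \lor p) requires \Box r \lor p at some successor in {1, 3}.
      \Box r \lor p holds at 1, so \Diamond (\Box r \lor p) is true at 4.
    At 4: \Box p is true, p is true, so \Box p \lor p is true.
      At 4: \Box p requires p at every successor {1, 3}.
        At 1: p is true.
        At 3: p is true.
      So \Box p is true at 4.
Satisfying worlds: {1, 3, 4, 5}

1, 3, 4, 5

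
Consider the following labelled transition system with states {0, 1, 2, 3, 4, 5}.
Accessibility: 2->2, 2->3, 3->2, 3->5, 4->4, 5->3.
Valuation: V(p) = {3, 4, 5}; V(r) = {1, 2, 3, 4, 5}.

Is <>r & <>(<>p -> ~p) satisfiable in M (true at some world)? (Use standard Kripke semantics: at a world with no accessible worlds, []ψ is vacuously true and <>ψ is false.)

Yes

Let φ = <>r & <>(<>p -> ~p). Evaluate φ at each world:
  0 (successors ∅): φ is false.
  1 (successors ∅): φ is false.
  2 (successors {2, 3}): φ is true.
  3 (successors {2, 5}): φ is true.
  4 (successors {4}): φ is false.
  5 (successors {3}): φ is false.
Detail at 2 (witness):
  At 2: <>r is true, <>(<>p -> ~p) is true, so <>r & <>(<>p -> ~p) is true.
    At 2: <>r requires r at some successor in {2, 3}.
      r holds at 2, so <>r is true at 2.
    At 2: <>(<>p -> ~p) requires <>p -> ~p at some successor in {2, 3}.
      <>p -> ~p holds at 2, so <>(<>p -> ~p) is true at 2.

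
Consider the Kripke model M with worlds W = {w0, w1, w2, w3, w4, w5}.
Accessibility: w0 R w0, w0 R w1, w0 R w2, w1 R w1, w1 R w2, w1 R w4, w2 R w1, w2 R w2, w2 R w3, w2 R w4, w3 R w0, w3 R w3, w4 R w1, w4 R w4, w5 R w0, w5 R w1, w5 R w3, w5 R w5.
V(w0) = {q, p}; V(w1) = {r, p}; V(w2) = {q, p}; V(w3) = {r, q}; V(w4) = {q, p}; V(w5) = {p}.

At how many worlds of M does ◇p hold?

6

Let φ = ◇p. Evaluate φ at each world:
  w0 (successors {w0, w1, w2}): φ is true.
  w1 (successors {w1, w2, w4}): φ is true.
  w2 (successors {w1, w2, w3, w4}): φ is true.
  w3 (successors {w0, w3}): φ is true.
  w4 (successors {w1, w4}): φ is true.
  w5 (successors {w0, w1, w3, w5}): φ is true.
For instance, at w1:
  At w1: ◇p requires p at some successor in {w1, w2, w4}.
    p holds at w1, so ◇p is true at w1.
Satisfying worlds: {w0, w1, w2, w3, w4, w5}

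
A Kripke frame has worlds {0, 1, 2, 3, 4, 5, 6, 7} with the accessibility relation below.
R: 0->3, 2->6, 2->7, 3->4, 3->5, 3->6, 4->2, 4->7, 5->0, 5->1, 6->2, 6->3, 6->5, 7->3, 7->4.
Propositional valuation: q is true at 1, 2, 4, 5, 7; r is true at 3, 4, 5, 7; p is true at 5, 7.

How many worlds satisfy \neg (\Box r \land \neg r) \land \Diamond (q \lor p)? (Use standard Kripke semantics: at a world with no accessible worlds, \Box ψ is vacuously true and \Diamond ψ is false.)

Let φ = \neg (\Box r \land \neg r) \land \Diamond (q \lor p). Evaluate φ at each world:
  0 (successors {3}): φ is false.
  1 (successors ∅): φ is false.
  2 (successors {6, 7}): φ is true.
  3 (successors {4, 5, 6}): φ is true.
  4 (successors {2, 7}): φ is true.
  5 (successors {0, 1}): φ is true.
  6 (successors {2, 3, 5}): φ is true.
  7 (successors {3, 4}): φ is true.
For instance, at 2:
  At 2: \neg (\Box r \land \neg r) is true, \Diamond (q \lor p) is true, so \neg (\Box r \land \neg r) \land \Diamond (q \lor p) is true.
    At 2: \Box r \land \neg r is false, so \neg (\Box r \land \neg r) is true.
      At 2: \Box r is false, \neg r is true, so \Box r \land \neg r is false.
    At 2: \Diamond (q \lor p) requires q \lor p at some successor in {6, 7}.
      q \lor p holds at 7, so \Diamond (q \lor p) is true at 2.
Satisfying worlds: {2, 3, 4, 5, 6, 7}

6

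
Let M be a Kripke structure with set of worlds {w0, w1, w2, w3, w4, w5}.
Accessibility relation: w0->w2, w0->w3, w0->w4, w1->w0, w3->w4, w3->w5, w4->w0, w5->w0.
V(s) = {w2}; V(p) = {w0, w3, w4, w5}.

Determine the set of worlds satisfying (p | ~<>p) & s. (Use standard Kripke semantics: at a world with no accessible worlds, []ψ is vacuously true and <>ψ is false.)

Let φ = (p | ~<>p) & s. Evaluate φ at each world:
  w0 (successors {w2, w3, w4}): φ is false.
  w1 (successors {w0}): φ is false.
  w2 (successors ∅): φ is true.
  w3 (successors {w4, w5}): φ is false.
  w4 (successors {w0}): φ is false.
  w5 (successors {w0}): φ is false.
For instance, at w4:
  At w4: p | ~<>p is true, s is false, so (p | ~<>p) & s is false.
    At w4: p is true, ~<>p is false, so p | ~<>p is true.
      At w4: <>p is true, so ~<>p is false.
Satisfying worlds: {w2}

w2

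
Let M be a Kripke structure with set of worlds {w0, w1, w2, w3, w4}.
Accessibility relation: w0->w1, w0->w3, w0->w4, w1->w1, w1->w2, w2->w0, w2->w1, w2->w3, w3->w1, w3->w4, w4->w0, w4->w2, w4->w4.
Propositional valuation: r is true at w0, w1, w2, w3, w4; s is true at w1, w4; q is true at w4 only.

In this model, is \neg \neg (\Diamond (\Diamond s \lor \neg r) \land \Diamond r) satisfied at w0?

Yes

At w0: \neg (\Diamond (\Diamond s \lor \neg r) \land \Diamond r) is false, so \neg \neg (\Diamond (\Diamond s \lor \neg r) \land \Diamond r) is true.
  At w0: \Diamond (\Diamond s \lor \neg r) \land \Diamond r is true, so \neg (\Diamond (\Diamond s \lor \neg r) \land \Diamond r) is false.
    At w0: \Diamond (\Diamond s \lor \neg r) is true, \Diamond r is true, so \Diamond (\Diamond s \lor \neg r) \land \Diamond r is true.
      At w0: \Diamond (\Diamond s \lor \neg r) requires \Diamond s \lor \neg r at some successor in {w1, w3, w4}.
        \Diamond s \lor \neg r holds at w1, so \Diamond (\Diamond s \lor \neg r) is true at w0.
      At w0: \Diamond r requires r at some successor in {w1, w3, w4}.
        r holds at w1, so \Diamond r is true at w0.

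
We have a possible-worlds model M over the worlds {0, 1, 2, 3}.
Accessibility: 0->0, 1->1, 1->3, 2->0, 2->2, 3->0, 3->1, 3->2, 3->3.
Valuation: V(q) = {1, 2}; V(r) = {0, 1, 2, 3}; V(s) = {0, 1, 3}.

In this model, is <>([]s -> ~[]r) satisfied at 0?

No

At 0: <>([]s -> ~[]r) requires []s -> ~[]r at some successor in {0}.
  At 0: []s -> ~[]r is false.
So <>([]s -> ~[]r) is false at 0.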